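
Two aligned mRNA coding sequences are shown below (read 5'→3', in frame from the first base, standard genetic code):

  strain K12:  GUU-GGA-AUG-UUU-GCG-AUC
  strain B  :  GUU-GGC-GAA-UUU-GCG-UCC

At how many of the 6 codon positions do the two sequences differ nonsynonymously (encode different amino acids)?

2

Codon 1: GUU Val / GUU Val — identical.
Codon 2: GGA Gly / GGC Gly — synonymous.
Codon 3: AUG Met / GAA Glu — nonsynonymous.
Codon 4: UUU Phe / UUU Phe — identical.
Codon 5: GCG Ala / GCG Ala — identical.
Codon 6: AUC Ile / UCC Ser — nonsynonymous.
Nonsynonymous differences: 2.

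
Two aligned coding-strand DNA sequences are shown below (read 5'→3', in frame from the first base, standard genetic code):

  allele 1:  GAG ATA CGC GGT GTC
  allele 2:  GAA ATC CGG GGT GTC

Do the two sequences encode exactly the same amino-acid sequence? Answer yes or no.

Codon 1: GAG Glu / GAA Glu — synonymous.
Codon 2: ATA Ile / ATC Ile — synonymous.
Codon 3: CGC Arg / CGG Arg — synonymous.
Codon 4: GGT Gly / GGT Gly — identical.
Codon 5: GTC Val / GTC Val — identical.
Nonsynonymous differences: 0 → same protein.

yes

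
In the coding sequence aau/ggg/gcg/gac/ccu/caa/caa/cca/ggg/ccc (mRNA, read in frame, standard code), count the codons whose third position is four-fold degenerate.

Codon 1 AAU (Asn): third position 2-fold.
Codon 2 GGG (Gly): third position 4-fold.
Codon 3 GCG (Ala): third position 4-fold.
Codon 4 GAC (Asp): third position 2-fold.
Codon 5 CCU (Pro): third position 4-fold.
Codon 6 CAA (Gln): third position 2-fold.
Codon 7 CAA (Gln): third position 2-fold.
Codon 8 CCA (Pro): third position 4-fold.
Codon 9 GGG (Gly): third position 4-fold.
Codon 10 CCC (Pro): third position 4-fold.
Four-fold degenerate third positions: 6.

6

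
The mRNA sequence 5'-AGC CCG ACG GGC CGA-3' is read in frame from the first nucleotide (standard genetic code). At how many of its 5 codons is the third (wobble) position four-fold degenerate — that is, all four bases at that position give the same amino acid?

Codon 1 AGC (Ser): third position 2-fold.
Codon 2 CCG (Pro): third position 4-fold.
Codon 3 ACG (Thr): third position 4-fold.
Codon 4 GGC (Gly): third position 4-fold.
Codon 5 CGA (Arg): third position 4-fold.
Four-fold degenerate third positions: 4.

4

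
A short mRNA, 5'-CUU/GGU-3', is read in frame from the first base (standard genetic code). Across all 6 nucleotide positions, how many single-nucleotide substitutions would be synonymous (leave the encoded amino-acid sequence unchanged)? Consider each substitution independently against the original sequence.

Codon 1 (CUU, Leu): 3 synonymous substitutions.
Codon 2 (GGU, Gly): 3 synonymous substitutions.
Total: 3 + 3 = 6.

6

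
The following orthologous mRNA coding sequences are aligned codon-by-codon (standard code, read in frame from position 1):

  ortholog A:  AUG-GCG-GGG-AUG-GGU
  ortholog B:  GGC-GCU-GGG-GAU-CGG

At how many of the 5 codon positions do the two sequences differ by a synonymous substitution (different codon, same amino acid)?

Codon 1: AUG Met / GGC Gly — nonsynonymous.
Codon 2: GCG Ala / GCU Ala — synonymous.
Codon 3: GGG Gly / GGG Gly — identical.
Codon 4: AUG Met / GAU Asp — nonsynonymous.
Codon 5: GGU Gly / CGG Arg — nonsynonymous.
Synonymous differences: 1.

1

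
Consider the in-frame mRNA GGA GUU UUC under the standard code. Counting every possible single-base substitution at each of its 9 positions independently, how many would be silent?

Codon 1 (GGA, Gly): 3 synonymous substitutions.
Codon 2 (GUU, Val): 3 synonymous substitutions.
Codon 3 (UUC, Phe): 1 synonymous substitution.
Total: 3 + 3 + 1 = 7.

7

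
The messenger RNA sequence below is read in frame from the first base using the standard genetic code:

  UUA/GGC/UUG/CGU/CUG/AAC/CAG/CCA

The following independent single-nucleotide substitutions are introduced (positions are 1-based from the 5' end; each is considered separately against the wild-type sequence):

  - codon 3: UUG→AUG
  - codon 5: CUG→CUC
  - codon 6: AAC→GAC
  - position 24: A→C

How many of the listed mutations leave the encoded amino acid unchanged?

Codon 3: UUG (Leu) → AUG (Met) — missense.
Codon 5: CUG (Leu) → CUC (Leu) — synonymous.
Codon 6: AAC (Asn) → GAC (Asp) — missense.
Codon 8: CCA (Pro) → CCC (Pro) — synonymous.
Synonymous: 2 of 4.

2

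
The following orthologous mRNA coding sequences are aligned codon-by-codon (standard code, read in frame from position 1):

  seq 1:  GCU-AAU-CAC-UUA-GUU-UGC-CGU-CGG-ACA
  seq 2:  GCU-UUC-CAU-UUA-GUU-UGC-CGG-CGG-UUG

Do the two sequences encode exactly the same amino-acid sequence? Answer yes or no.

Codon 1: GCU Ala / GCU Ala — identical.
Codon 2: AAU Asn / UUC Phe — nonsynonymous.
Codon 3: CAC His / CAU His — synonymous.
Codon 4: UUA Leu / UUA Leu — identical.
Codon 5: GUU Val / GUU Val — identical.
Codon 6: UGC Cys / UGC Cys — identical.
Codon 7: CGU Arg / CGG Arg — synonymous.
Codon 8: CGG Arg / CGG Arg — identical.
Codon 9: ACA Thr / UUG Leu — nonsynonymous.
Nonsynonymous differences: 2 → different protein.

no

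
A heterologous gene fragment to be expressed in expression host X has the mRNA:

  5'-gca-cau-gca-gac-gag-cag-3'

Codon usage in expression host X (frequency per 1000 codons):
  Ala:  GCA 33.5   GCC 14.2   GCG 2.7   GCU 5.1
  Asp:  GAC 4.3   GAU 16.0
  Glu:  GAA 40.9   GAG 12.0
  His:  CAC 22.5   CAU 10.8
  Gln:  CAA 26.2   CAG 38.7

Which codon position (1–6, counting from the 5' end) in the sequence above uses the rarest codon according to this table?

4

Codon 1 GCA (Ala): 33.5 per 1000.
Codon 2 CAU (His): 10.8 per 1000.
Codon 3 GCA (Ala): 33.5 per 1000.
Codon 4 GAC (Asp): 4.3 per 1000.
Codon 5 GAG (Glu): 12.0 per 1000.
Codon 6 CAG (Gln): 38.7 per 1000.
Lowest frequency is 4.3 at codon 4.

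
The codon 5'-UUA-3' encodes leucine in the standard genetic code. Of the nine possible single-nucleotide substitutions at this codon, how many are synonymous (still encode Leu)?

Position 1: CUA → 1 synonymous.
Position 2: none → 0 synonymous.
Position 3: UUG → 1 synonymous.
Total: 1 + 0 + 1 = 2.

2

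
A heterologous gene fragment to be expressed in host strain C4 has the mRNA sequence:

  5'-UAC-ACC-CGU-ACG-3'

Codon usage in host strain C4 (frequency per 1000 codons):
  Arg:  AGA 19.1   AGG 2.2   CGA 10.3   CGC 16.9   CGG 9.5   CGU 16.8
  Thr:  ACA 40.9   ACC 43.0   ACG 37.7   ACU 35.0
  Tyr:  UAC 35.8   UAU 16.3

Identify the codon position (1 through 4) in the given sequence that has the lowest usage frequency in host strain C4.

Codon 1 UAC (Tyr): 35.8 per 1000.
Codon 2 ACC (Thr): 43.0 per 1000.
Codon 3 CGU (Arg): 16.8 per 1000.
Codon 4 ACG (Thr): 37.7 per 1000.
Lowest frequency is 16.8 at codon 3.

3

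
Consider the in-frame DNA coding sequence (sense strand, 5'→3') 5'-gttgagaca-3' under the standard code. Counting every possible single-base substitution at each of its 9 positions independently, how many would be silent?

Codon 1 (GTT, Val): 3 synonymous substitutions.
Codon 2 (GAG, Glu): 1 synonymous substitution.
Codon 3 (ACA, Thr): 3 synonymous substitutions.
Total: 3 + 1 + 3 = 7.

7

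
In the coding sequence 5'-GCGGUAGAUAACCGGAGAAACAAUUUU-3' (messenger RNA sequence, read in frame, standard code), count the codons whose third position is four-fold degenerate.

Codon 1 GCG (Ala): third position 4-fold.
Codon 2 GUA (Val): third position 4-fold.
Codon 3 GAU (Asp): third position 2-fold.
Codon 4 AAC (Asn): third position 2-fold.
Codon 5 CGG (Arg): third position 4-fold.
Codon 6 AGA (Arg): third position 2-fold.
Codon 7 AAC (Asn): third position 2-fold.
Codon 8 AAU (Asn): third position 2-fold.
Codon 9 UUU (Phe): third position 2-fold.
Four-fold degenerate third positions: 3.

3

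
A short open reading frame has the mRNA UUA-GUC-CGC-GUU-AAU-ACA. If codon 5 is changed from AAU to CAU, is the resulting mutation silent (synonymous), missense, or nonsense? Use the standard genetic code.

Position 13 falls in codon 5: AAU → Asn.
After the substitution the codon is CAU → His.
Asn ≠ His, so this is a missense mutation.

missense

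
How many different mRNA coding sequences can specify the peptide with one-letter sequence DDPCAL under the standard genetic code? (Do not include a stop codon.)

768

Asp: 2 codons.
Asp: 2 codons.
Pro: 4 codons.
Cys: 2 codons.
Ala: 4 codons.
Leu: 6 codons.
2 × 2 × 4 × 2 × 4 × 6 = 768.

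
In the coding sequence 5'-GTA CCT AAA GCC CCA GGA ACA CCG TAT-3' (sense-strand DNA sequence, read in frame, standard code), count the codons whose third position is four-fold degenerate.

7

Codon 1 GTA (Val): third position 4-fold.
Codon 2 CCT (Pro): third position 4-fold.
Codon 3 AAA (Lys): third position 2-fold.
Codon 4 GCC (Ala): third position 4-fold.
Codon 5 CCA (Pro): third position 4-fold.
Codon 6 GGA (Gly): third position 4-fold.
Codon 7 ACA (Thr): third position 4-fold.
Codon 8 CCG (Pro): third position 4-fold.
Codon 9 TAT (Tyr): third position 2-fold.
Four-fold degenerate third positions: 7.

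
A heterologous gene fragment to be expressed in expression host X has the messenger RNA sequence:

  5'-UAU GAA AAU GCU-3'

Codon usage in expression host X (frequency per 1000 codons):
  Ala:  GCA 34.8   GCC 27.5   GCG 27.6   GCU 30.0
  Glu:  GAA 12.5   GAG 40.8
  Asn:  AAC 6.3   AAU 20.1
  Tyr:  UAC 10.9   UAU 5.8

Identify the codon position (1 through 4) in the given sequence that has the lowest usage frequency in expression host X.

1

Codon 1 UAU (Tyr): 5.8 per 1000.
Codon 2 GAA (Glu): 12.5 per 1000.
Codon 3 AAU (Asn): 20.1 per 1000.
Codon 4 GCU (Ala): 30.0 per 1000.
Lowest frequency is 5.8 at codon 1.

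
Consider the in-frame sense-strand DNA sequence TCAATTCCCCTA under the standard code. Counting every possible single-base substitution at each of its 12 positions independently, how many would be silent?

12

Codon 1 (TCA, Ser): 3 synonymous substitutions.
Codon 2 (ATT, Ile): 2 synonymous substitutions.
Codon 3 (CCC, Pro): 3 synonymous substitutions.
Codon 4 (CTA, Leu): 4 synonymous substitutions.
Total: 3 + 2 + 3 + 4 = 12.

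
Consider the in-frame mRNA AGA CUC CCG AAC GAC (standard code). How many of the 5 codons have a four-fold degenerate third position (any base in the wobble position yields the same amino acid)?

2

Codon 1 AGA (Arg): third position 2-fold.
Codon 2 CUC (Leu): third position 4-fold.
Codon 3 CCG (Pro): third position 4-fold.
Codon 4 AAC (Asn): third position 2-fold.
Codon 5 GAC (Asp): third position 2-fold.
Four-fold degenerate third positions: 2.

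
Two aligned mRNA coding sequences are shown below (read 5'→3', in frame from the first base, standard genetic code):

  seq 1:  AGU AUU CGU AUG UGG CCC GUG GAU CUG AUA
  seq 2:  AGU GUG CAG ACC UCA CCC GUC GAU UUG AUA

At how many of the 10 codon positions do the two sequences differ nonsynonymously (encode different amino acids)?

4

Codon 1: AGU Ser / AGU Ser — identical.
Codon 2: AUU Ile / GUG Val — nonsynonymous.
Codon 3: CGU Arg / CAG Gln — nonsynonymous.
Codon 4: AUG Met / ACC Thr — nonsynonymous.
Codon 5: UGG Trp / UCA Ser — nonsynonymous.
Codon 6: CCC Pro / CCC Pro — identical.
Codon 7: GUG Val / GUC Val — synonymous.
Codon 8: GAU Asp / GAU Asp — identical.
Codon 9: CUG Leu / UUG Leu — synonymous.
Codon 10: AUA Ile / AUA Ile — identical.
Nonsynonymous differences: 4.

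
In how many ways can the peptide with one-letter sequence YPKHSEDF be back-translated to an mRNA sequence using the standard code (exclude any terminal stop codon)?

Tyr: 2 codons.
Pro: 4 codons.
Lys: 2 codons.
His: 2 codons.
Ser: 6 codons.
Glu: 2 codons.
Asp: 2 codons.
Phe: 2 codons.
2 × 4 × 2 × 2 × 6 × 2 × 2 × 2 = 1536.

1536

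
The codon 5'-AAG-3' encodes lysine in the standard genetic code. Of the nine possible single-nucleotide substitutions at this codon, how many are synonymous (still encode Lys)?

Position 1: none → 0 synonymous.
Position 2: none → 0 synonymous.
Position 3: AAA → 1 synonymous.
Total: 0 + 0 + 1 = 1.

1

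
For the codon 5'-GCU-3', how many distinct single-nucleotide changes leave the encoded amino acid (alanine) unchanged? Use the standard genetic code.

3

Position 1: none → 0 synonymous.
Position 2: none → 0 synonymous.
Position 3: GCC, GCA, GCG → 3 synonymous.
Total: 0 + 0 + 3 = 3.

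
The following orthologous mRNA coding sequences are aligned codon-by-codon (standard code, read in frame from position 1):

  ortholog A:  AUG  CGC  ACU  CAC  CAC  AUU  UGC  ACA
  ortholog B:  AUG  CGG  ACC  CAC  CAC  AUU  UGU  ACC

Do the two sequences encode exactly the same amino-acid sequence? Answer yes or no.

Codon 1: AUG Met / AUG Met — identical.
Codon 2: CGC Arg / CGG Arg — synonymous.
Codon 3: ACU Thr / ACC Thr — synonymous.
Codon 4: CAC His / CAC His — identical.
Codon 5: CAC His / CAC His — identical.
Codon 6: AUU Ile / AUU Ile — identical.
Codon 7: UGC Cys / UGU Cys — synonymous.
Codon 8: ACA Thr / ACC Thr — synonymous.
Nonsynonymous differences: 0 → same protein.

yes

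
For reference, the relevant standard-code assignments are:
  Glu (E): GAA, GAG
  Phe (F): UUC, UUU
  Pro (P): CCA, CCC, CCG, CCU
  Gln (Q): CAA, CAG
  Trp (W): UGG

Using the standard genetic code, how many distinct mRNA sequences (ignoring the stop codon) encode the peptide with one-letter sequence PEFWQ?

Pro: 4 codons.
Glu: 2 codons.
Phe: 2 codons.
Trp: 1 codon.
Gln: 2 codons.
4 × 2 × 2 × 1 × 2 = 32.

32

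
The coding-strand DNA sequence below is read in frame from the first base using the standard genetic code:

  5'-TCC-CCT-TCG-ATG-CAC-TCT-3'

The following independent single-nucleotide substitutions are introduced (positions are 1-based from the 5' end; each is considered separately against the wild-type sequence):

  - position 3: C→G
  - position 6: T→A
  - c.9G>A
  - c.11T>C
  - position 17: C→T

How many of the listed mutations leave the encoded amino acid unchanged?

Codon 1: TCC (Ser) → TCG (Ser) — synonymous.
Codon 2: CCT (Pro) → CCA (Pro) — synonymous.
Codon 3: TCG (Ser) → TCA (Ser) — synonymous.
Codon 4: ATG (Met) → ACG (Thr) — missense.
Codon 6: TCT (Ser) → TTT (Phe) — missense.
Synonymous: 3 of 5.

3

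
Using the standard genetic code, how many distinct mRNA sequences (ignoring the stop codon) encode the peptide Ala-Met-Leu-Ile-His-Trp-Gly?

Ala: 4 codons.
Met: 1 codon.
Leu: 6 codons.
Ile: 3 codons.
His: 2 codons.
Trp: 1 codon.
Gly: 4 codons.
4 × 1 × 6 × 3 × 2 × 1 × 4 = 576.

576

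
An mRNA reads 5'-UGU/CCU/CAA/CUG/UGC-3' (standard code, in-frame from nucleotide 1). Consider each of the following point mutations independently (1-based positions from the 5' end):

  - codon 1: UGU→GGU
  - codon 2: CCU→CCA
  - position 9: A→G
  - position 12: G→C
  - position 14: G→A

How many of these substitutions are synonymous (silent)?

3

Codon 1: UGU (Cys) → GGU (Gly) — missense.
Codon 2: CCU (Pro) → CCA (Pro) — synonymous.
Codon 3: CAA (Gln) → CAG (Gln) — synonymous.
Codon 4: CUG (Leu) → CUC (Leu) — synonymous.
Codon 5: UGC (Cys) → UAC (Tyr) — missense.
Synonymous: 3 of 5.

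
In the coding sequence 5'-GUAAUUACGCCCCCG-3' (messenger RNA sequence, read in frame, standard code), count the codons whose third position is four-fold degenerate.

4

Codon 1 GUA (Val): third position 4-fold.
Codon 2 AUU (Ile): third position 3-fold.
Codon 3 ACG (Thr): third position 4-fold.
Codon 4 CCC (Pro): third position 4-fold.
Codon 5 CCG (Pro): third position 4-fold.
Four-fold degenerate third positions: 4.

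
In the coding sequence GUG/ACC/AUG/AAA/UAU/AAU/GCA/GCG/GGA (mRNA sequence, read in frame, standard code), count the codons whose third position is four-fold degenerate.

5

Codon 1 GUG (Val): third position 4-fold.
Codon 2 ACC (Thr): third position 4-fold.
Codon 3 AUG (Met): third position 1-fold.
Codon 4 AAA (Lys): third position 2-fold.
Codon 5 UAU (Tyr): third position 2-fold.
Codon 6 AAU (Asn): third position 2-fold.
Codon 7 GCA (Ala): third position 4-fold.
Codon 8 GCG (Ala): third position 4-fold.
Codon 9 GGA (Gly): third position 4-fold.
Four-fold degenerate third positions: 5.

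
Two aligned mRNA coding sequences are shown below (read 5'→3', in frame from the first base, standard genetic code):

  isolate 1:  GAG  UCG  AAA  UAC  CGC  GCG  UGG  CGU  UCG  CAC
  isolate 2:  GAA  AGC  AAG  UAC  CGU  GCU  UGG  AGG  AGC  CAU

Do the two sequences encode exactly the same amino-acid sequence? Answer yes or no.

yes

Codon 1: GAG Glu / GAA Glu — synonymous.
Codon 2: UCG Ser / AGC Ser — synonymous.
Codon 3: AAA Lys / AAG Lys — synonymous.
Codon 4: UAC Tyr / UAC Tyr — identical.
Codon 5: CGC Arg / CGU Arg — synonymous.
Codon 6: GCG Ala / GCU Ala — synonymous.
Codon 7: UGG Trp / UGG Trp — identical.
Codon 8: CGU Arg / AGG Arg — synonymous.
Codon 9: UCG Ser / AGC Ser — synonymous.
Codon 10: CAC His / CAU His — synonymous.
Nonsynonymous differences: 0 → same protein.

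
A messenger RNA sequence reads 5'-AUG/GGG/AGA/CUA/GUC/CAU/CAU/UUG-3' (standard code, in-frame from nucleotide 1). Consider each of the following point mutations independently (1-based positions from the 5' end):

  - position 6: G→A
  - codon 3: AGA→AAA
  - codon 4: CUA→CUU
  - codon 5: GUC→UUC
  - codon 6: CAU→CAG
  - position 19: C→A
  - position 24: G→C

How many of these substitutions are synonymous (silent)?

2

Codon 2: GGG (Gly) → GGA (Gly) — synonymous.
Codon 3: AGA (Arg) → AAA (Lys) — missense.
Codon 4: CUA (Leu) → CUU (Leu) — synonymous.
Codon 5: GUC (Val) → UUC (Phe) — missense.
Codon 6: CAU (His) → CAG (Gln) — missense.
Codon 7: CAU (His) → AAU (Asn) — missense.
Codon 8: UUG (Leu) → UUC (Phe) — missense.
Synonymous: 2 of 7.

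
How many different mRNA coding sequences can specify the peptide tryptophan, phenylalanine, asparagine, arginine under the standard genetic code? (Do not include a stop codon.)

Trp: 1 codon.
Phe: 2 codons.
Asn: 2 codons.
Arg: 6 codons.
1 × 2 × 2 × 6 = 24.

24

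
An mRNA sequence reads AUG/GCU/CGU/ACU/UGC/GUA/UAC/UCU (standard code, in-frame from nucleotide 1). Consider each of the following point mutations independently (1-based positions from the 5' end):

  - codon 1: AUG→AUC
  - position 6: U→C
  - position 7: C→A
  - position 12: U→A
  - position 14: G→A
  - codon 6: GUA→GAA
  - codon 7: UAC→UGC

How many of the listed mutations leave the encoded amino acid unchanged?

Codon 1: AUG (Met) → AUC (Ile) — missense.
Codon 2: GCU (Ala) → GCC (Ala) — synonymous.
Codon 3: CGU (Arg) → AGU (Ser) — missense.
Codon 4: ACU (Thr) → ACA (Thr) — synonymous.
Codon 5: UGC (Cys) → UAC (Tyr) — missense.
Codon 6: GUA (Val) → GAA (Glu) — missense.
Codon 7: UAC (Tyr) → UGC (Cys) — missense.
Synonymous: 2 of 7.

2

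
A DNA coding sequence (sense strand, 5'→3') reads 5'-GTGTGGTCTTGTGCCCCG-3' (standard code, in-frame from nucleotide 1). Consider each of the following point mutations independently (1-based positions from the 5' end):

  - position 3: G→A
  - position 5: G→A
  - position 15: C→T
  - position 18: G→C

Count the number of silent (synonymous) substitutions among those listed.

3

Codon 1: GTG (Val) → GTA (Val) — synonymous.
Codon 2: TGG (Trp) → TAG (Stop) — nonsense.
Codon 5: GCC (Ala) → GCT (Ala) — synonymous.
Codon 6: CCG (Pro) → CCC (Pro) — synonymous.
Synonymous: 3 of 4.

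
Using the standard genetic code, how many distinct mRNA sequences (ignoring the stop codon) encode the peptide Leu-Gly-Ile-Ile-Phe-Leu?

2592

Leu: 6 codons.
Gly: 4 codons.
Ile: 3 codons.
Ile: 3 codons.
Phe: 2 codons.
Leu: 6 codons.
6 × 4 × 3 × 3 × 2 × 6 = 2592.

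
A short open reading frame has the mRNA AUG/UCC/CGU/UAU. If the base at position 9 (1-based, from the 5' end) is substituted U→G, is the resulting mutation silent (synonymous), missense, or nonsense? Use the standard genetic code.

Position 9 falls in codon 3: CGU → Arg.
After the substitution the codon is CGG → Arg.
Both encode Arg, so the change is synonymous.

silent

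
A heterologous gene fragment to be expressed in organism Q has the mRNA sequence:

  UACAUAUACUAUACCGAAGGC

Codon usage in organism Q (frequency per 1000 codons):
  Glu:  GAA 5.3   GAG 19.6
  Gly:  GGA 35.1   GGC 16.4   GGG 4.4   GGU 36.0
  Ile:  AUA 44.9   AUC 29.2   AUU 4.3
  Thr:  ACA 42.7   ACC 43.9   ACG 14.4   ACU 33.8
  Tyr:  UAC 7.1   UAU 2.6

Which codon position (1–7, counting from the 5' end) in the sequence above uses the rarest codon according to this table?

4

Codon 1 UAC (Tyr): 7.1 per 1000.
Codon 2 AUA (Ile): 44.9 per 1000.
Codon 3 UAC (Tyr): 7.1 per 1000.
Codon 4 UAU (Tyr): 2.6 per 1000.
Codon 5 ACC (Thr): 43.9 per 1000.
Codon 6 GAA (Glu): 5.3 per 1000.
Codon 7 GGC (Gly): 16.4 per 1000.
Lowest frequency is 2.6 at codon 4.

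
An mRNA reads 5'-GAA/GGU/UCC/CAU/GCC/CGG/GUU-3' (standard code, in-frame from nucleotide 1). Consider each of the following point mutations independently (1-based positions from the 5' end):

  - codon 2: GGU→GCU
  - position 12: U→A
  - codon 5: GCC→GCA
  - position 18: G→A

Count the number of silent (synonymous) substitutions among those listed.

2

Codon 2: GGU (Gly) → GCU (Ala) — missense.
Codon 4: CAU (His) → CAA (Gln) — missense.
Codon 5: GCC (Ala) → GCA (Ala) — synonymous.
Codon 6: CGG (Arg) → CGA (Arg) — synonymous.
Synonymous: 2 of 4.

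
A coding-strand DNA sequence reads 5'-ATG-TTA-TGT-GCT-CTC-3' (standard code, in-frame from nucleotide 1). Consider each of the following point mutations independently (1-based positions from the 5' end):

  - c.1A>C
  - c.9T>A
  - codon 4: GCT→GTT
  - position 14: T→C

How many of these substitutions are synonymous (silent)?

Codon 1: ATG (Met) → CTG (Leu) — missense.
Codon 3: TGT (Cys) → TGA (Stop) — nonsense.
Codon 4: GCT (Ala) → GTT (Val) — missense.
Codon 5: CTC (Leu) → CCC (Pro) — missense.
Synonymous: 0 of 4.

0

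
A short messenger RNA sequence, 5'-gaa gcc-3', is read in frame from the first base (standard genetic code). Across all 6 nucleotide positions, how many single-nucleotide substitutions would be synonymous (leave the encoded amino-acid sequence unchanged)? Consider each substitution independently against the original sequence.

Codon 1 (GAA, Glu): 1 synonymous substitution.
Codon 2 (GCC, Ala): 3 synonymous substitutions.
Total: 1 + 3 = 4.

4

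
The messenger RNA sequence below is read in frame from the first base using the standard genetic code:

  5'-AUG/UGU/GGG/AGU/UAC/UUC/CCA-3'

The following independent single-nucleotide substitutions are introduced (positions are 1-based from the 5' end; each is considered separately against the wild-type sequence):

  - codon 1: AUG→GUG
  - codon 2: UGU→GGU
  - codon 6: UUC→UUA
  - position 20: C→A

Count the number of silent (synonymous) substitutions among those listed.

0

Codon 1: AUG (Met) → GUG (Val) — missense.
Codon 2: UGU (Cys) → GGU (Gly) — missense.
Codon 6: UUC (Phe) → UUA (Leu) — missense.
Codon 7: CCA (Pro) → CAA (Gln) — missense.
Synonymous: 0 of 4.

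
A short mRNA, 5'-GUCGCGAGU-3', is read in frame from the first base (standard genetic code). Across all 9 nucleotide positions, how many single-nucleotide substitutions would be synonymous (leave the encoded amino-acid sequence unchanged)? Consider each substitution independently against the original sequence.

Codon 1 (GUC, Val): 3 synonymous substitutions.
Codon 2 (GCG, Ala): 3 synonymous substitutions.
Codon 3 (AGU, Ser): 1 synonymous substitution.
Total: 3 + 3 + 1 = 7.

7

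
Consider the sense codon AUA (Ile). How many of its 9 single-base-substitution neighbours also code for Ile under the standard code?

Position 1: none → 0 synonymous.
Position 2: none → 0 synonymous.
Position 3: AUU, AUC → 2 synonymous.
Total: 0 + 0 + 2 = 2.

2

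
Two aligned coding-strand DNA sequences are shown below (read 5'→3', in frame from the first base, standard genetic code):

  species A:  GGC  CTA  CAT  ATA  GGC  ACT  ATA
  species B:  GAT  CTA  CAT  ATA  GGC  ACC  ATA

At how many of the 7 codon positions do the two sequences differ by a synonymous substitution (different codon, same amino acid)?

1

Codon 1: GGC Gly / GAT Asp — nonsynonymous.
Codon 2: CTA Leu / CTA Leu — identical.
Codon 3: CAT His / CAT His — identical.
Codon 4: ATA Ile / ATA Ile — identical.
Codon 5: GGC Gly / GGC Gly — identical.
Codon 6: ACT Thr / ACC Thr — synonymous.
Codon 7: ATA Ile / ATA Ile — identical.
Synonymous differences: 1.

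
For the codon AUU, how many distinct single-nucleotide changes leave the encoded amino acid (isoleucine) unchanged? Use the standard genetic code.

2

Position 1: none → 0 synonymous.
Position 2: none → 0 synonymous.
Position 3: AUC, AUA → 2 synonymous.
Total: 0 + 0 + 2 = 2.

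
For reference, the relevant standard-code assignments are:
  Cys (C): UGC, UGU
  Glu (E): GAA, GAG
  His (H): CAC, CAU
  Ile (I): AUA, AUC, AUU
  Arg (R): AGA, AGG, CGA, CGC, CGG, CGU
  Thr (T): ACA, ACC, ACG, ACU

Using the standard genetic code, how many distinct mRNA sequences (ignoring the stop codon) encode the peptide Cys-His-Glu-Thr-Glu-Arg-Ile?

Cys: 2 codons.
His: 2 codons.
Glu: 2 codons.
Thr: 4 codons.
Glu: 2 codons.
Arg: 6 codons.
Ile: 3 codons.
2 × 2 × 2 × 4 × 2 × 6 × 3 = 1152.

1152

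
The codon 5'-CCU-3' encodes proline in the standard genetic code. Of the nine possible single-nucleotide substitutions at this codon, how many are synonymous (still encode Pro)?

Position 1: none → 0 synonymous.
Position 2: none → 0 synonymous.
Position 3: CCC, CCA, CCG → 3 synonymous.
Total: 0 + 0 + 3 = 3.

3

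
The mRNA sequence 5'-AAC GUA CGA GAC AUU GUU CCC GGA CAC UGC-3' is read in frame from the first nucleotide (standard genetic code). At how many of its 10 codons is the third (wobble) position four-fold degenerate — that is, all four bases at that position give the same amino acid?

5

Codon 1 AAC (Asn): third position 2-fold.
Codon 2 GUA (Val): third position 4-fold.
Codon 3 CGA (Arg): third position 4-fold.
Codon 4 GAC (Asp): third position 2-fold.
Codon 5 AUU (Ile): third position 3-fold.
Codon 6 GUU (Val): third position 4-fold.
Codon 7 CCC (Pro): third position 4-fold.
Codon 8 GGA (Gly): third position 4-fold.
Codon 9 CAC (His): third position 2-fold.
Codon 10 UGC (Cys): third position 2-fold.
Four-fold degenerate third positions: 5.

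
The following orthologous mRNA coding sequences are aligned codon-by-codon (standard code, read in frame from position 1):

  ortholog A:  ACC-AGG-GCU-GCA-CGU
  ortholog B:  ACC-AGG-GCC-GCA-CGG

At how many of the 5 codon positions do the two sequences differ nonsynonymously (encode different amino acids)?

0

Codon 1: ACC Thr / ACC Thr — identical.
Codon 2: AGG Arg / AGG Arg — identical.
Codon 3: GCU Ala / GCC Ala — synonymous.
Codon 4: GCA Ala / GCA Ala — identical.
Codon 5: CGU Arg / CGG Arg — synonymous.
Nonsynonymous differences: 0.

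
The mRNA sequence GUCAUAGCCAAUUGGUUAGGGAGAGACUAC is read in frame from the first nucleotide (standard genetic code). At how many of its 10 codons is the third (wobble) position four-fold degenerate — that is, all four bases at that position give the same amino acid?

3

Codon 1 GUC (Val): third position 4-fold.
Codon 2 AUA (Ile): third position 3-fold.
Codon 3 GCC (Ala): third position 4-fold.
Codon 4 AAU (Asn): third position 2-fold.
Codon 5 UGG (Trp): third position 1-fold.
Codon 6 UUA (Leu): third position 2-fold.
Codon 7 GGG (Gly): third position 4-fold.
Codon 8 AGA (Arg): third position 2-fold.
Codon 9 GAC (Asp): third position 2-fold.
Codon 10 UAC (Tyr): third position 2-fold.
Four-fold degenerate third positions: 3.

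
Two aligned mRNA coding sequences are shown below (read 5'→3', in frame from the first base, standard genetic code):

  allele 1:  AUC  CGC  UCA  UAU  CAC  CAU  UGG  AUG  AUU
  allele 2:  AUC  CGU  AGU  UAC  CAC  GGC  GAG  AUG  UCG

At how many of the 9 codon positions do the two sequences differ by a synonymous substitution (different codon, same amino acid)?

Codon 1: AUC Ile / AUC Ile — identical.
Codon 2: CGC Arg / CGU Arg — synonymous.
Codon 3: UCA Ser / AGU Ser — synonymous.
Codon 4: UAU Tyr / UAC Tyr — synonymous.
Codon 5: CAC His / CAC His — identical.
Codon 6: CAU His / GGC Gly — nonsynonymous.
Codon 7: UGG Trp / GAG Glu — nonsynonymous.
Codon 8: AUG Met / AUG Met — identical.
Codon 9: AUU Ile / UCG Ser — nonsynonymous.
Synonymous differences: 3.

3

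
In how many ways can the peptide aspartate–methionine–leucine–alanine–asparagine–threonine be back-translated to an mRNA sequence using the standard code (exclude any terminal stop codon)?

384

Asp: 2 codons.
Met: 1 codon.
Leu: 6 codons.
Ala: 4 codons.
Asn: 2 codons.
Thr: 4 codons.
2 × 1 × 6 × 4 × 2 × 4 = 384.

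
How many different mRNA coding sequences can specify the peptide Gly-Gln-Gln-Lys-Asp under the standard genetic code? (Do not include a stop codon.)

64

Gly: 4 codons.
Gln: 2 codons.
Gln: 2 codons.
Lys: 2 codons.
Asp: 2 codons.
4 × 2 × 2 × 2 × 2 = 64.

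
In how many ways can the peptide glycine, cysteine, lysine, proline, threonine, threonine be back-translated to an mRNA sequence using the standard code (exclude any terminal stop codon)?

Gly: 4 codons.
Cys: 2 codons.
Lys: 2 codons.
Pro: 4 codons.
Thr: 4 codons.
Thr: 4 codons.
4 × 2 × 2 × 4 × 4 × 4 = 1024.

1024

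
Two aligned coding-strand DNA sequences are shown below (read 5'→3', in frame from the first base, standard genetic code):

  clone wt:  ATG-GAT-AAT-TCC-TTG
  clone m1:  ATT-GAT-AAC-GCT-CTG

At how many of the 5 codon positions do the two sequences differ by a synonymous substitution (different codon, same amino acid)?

Codon 1: ATG Met / ATT Ile — nonsynonymous.
Codon 2: GAT Asp / GAT Asp — identical.
Codon 3: AAT Asn / AAC Asn — synonymous.
Codon 4: TCC Ser / GCT Ala — nonsynonymous.
Codon 5: TTG Leu / CTG Leu — synonymous.
Synonymous differences: 2.

2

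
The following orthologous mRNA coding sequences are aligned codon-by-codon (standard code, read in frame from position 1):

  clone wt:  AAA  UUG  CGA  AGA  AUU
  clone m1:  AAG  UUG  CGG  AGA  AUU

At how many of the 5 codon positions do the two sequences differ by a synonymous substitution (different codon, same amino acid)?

Codon 1: AAA Lys / AAG Lys — synonymous.
Codon 2: UUG Leu / UUG Leu — identical.
Codon 3: CGA Arg / CGG Arg — synonymous.
Codon 4: AGA Arg / AGA Arg — identical.
Codon 5: AUU Ile / AUU Ile — identical.
Synonymous differences: 2.

2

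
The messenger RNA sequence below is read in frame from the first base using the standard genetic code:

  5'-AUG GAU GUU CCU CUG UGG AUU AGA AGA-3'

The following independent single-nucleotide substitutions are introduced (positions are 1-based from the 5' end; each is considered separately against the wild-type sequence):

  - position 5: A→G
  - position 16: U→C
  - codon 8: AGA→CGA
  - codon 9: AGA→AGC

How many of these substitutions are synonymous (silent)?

1

Codon 2: GAU (Asp) → GGU (Gly) — missense.
Codon 6: UGG (Trp) → CGG (Arg) — missense.
Codon 8: AGA (Arg) → CGA (Arg) — synonymous.
Codon 9: AGA (Arg) → AGC (Ser) — missense.
Synonymous: 1 of 4.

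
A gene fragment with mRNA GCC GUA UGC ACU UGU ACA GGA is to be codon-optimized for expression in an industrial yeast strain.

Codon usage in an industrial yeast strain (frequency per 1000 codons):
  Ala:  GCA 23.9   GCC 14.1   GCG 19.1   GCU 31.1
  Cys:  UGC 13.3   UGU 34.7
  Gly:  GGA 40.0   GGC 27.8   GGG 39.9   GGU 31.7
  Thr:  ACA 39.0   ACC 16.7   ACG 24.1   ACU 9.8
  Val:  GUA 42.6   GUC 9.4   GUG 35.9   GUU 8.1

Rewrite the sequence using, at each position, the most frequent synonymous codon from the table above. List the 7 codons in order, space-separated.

GCU GUA UGU ACA UGU ACA GGA

Codon 1 (Ala): best is GCU at 31.1.
Codon 2 (Val): best is GUA at 42.6.
Codon 3 (Cys): best is UGU at 34.7.
Codon 4 (Thr): best is ACA at 39.0.
Codon 5 (Cys): best is UGU at 34.7.
Codon 6 (Thr): best is ACA at 39.0.
Codon 7 (Gly): best is GGA at 40.0.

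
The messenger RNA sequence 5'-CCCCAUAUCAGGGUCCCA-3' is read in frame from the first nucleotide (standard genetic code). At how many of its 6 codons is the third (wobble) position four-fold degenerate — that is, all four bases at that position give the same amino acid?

3

Codon 1 CCC (Pro): third position 4-fold.
Codon 2 CAU (His): third position 2-fold.
Codon 3 AUC (Ile): third position 3-fold.
Codon 4 AGG (Arg): third position 2-fold.
Codon 5 GUC (Val): third position 4-fold.
Codon 6 CCA (Pro): third position 4-fold.
Four-fold degenerate third positions: 3.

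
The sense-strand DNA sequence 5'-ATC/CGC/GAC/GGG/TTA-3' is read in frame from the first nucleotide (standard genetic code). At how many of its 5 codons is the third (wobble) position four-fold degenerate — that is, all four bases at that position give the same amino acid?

Codon 1 ATC (Ile): third position 3-fold.
Codon 2 CGC (Arg): third position 4-fold.
Codon 3 GAC (Asp): third position 2-fold.
Codon 4 GGG (Gly): third position 4-fold.
Codon 5 TTA (Leu): third position 2-fold.
Four-fold degenerate third positions: 2.

2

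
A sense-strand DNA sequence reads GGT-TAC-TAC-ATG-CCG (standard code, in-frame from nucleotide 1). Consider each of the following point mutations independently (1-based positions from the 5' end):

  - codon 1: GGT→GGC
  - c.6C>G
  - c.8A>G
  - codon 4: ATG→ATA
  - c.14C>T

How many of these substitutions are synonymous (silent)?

Codon 1: GGT (Gly) → GGC (Gly) — synonymous.
Codon 2: TAC (Tyr) → TAG (Stop) — nonsense.
Codon 3: TAC (Tyr) → TGC (Cys) — missense.
Codon 4: ATG (Met) → ATA (Ile) — missense.
Codon 5: CCG (Pro) → CTG (Leu) — missense.
Synonymous: 1 of 5.

1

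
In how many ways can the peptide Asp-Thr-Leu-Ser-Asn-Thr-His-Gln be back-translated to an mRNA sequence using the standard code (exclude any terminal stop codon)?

9216

Asp: 2 codons.
Thr: 4 codons.
Leu: 6 codons.
Ser: 6 codons.
Asn: 2 codons.
Thr: 4 codons.
His: 2 codons.
Gln: 2 codons.
2 × 4 × 6 × 6 × 2 × 4 × 2 × 2 = 9216.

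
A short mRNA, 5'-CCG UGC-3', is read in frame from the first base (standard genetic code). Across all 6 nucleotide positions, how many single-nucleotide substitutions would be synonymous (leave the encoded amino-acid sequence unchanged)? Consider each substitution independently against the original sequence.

Codon 1 (CCG, Pro): 3 synonymous substitutions.
Codon 2 (UGC, Cys): 1 synonymous substitution.
Total: 3 + 1 = 4.

4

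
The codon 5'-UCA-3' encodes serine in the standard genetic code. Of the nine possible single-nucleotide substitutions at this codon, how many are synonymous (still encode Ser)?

3

Position 1: none → 0 synonymous.
Position 2: none → 0 synonymous.
Position 3: UCU, UCC, UCG → 3 synonymous.
Total: 0 + 0 + 3 = 3.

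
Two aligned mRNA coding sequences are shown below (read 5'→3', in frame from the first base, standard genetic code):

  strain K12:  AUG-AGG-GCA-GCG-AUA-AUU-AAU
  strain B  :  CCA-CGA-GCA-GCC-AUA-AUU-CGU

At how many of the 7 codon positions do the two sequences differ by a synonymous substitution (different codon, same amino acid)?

Codon 1: AUG Met / CCA Pro — nonsynonymous.
Codon 2: AGG Arg / CGA Arg — synonymous.
Codon 3: GCA Ala / GCA Ala — identical.
Codon 4: GCG Ala / GCC Ala — synonymous.
Codon 5: AUA Ile / AUA Ile — identical.
Codon 6: AUU Ile / AUU Ile — identical.
Codon 7: AAU Asn / CGU Arg — nonsynonymous.
Synonymous differences: 2.

2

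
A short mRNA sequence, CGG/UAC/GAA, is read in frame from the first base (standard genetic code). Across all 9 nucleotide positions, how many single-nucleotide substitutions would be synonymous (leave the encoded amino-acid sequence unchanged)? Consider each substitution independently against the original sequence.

Codon 1 (CGG, Arg): 4 synonymous substitutions.
Codon 2 (UAC, Tyr): 1 synonymous substitution.
Codon 3 (GAA, Glu): 1 synonymous substitution.
Total: 4 + 1 + 1 = 6.

6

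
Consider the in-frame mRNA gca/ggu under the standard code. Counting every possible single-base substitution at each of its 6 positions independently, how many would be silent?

6

Codon 1 (GCA, Ala): 3 synonymous substitutions.
Codon 2 (GGU, Gly): 3 synonymous substitutions.
Total: 3 + 3 = 6.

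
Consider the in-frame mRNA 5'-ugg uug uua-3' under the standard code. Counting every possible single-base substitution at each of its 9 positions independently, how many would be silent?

4

Codon 1 (UGG, Trp): 0 synonymous substitutions.
Codon 2 (UUG, Leu): 2 synonymous substitutions.
Codon 3 (UUA, Leu): 2 synonymous substitutions.
Total: 0 + 2 + 2 = 4.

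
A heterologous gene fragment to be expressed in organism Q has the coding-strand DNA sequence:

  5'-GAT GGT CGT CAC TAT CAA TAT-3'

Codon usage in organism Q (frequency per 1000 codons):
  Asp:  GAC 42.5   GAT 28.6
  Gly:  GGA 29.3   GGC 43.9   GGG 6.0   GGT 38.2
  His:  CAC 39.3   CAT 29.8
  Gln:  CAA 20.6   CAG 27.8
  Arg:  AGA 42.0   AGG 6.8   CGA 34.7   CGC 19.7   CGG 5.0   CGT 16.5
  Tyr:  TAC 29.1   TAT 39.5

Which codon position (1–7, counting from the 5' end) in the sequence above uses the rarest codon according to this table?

3

Codon 1 GAT (Asp): 28.6 per 1000.
Codon 2 GGT (Gly): 38.2 per 1000.
Codon 3 CGT (Arg): 16.5 per 1000.
Codon 4 CAC (His): 39.3 per 1000.
Codon 5 TAT (Tyr): 39.5 per 1000.
Codon 6 CAA (Gln): 20.6 per 1000.
Codon 7 TAT (Tyr): 39.5 per 1000.
Lowest frequency is 16.5 at codon 3.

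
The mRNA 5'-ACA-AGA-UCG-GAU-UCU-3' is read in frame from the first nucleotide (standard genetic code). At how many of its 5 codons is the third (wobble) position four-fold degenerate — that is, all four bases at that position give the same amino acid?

Codon 1 ACA (Thr): third position 4-fold.
Codon 2 AGA (Arg): third position 2-fold.
Codon 3 UCG (Ser): third position 4-fold.
Codon 4 GAU (Asp): third position 2-fold.
Codon 5 UCU (Ser): third position 4-fold.
Four-fold degenerate third positions: 3.

3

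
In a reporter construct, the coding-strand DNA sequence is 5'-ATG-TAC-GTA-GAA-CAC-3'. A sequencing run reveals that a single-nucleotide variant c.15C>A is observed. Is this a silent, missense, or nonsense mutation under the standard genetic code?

missense

Position 15 falls in codon 5: CAC → His.
After the substitution the codon is CAA → Gln.
His ≠ Gln, so this is a missense mutation.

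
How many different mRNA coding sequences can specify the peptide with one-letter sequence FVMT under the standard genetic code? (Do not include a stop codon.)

32

Phe: 2 codons.
Val: 4 codons.
Met: 1 codon.
Thr: 4 codons.
2 × 4 × 1 × 4 = 32.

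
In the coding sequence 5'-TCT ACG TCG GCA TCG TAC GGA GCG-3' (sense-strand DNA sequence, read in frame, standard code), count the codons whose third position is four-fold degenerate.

Codon 1 TCT (Ser): third position 4-fold.
Codon 2 ACG (Thr): third position 4-fold.
Codon 3 TCG (Ser): third position 4-fold.
Codon 4 GCA (Ala): third position 4-fold.
Codon 5 TCG (Ser): third position 4-fold.
Codon 6 TAC (Tyr): third position 2-fold.
Codon 7 GGA (Gly): third position 4-fold.
Codon 8 GCG (Ala): third position 4-fold.
Four-fold degenerate third positions: 7.

7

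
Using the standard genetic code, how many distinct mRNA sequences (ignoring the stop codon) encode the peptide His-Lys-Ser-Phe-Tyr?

96

His: 2 codons.
Lys: 2 codons.
Ser: 6 codons.
Phe: 2 codons.
Tyr: 2 codons.
2 × 2 × 6 × 2 × 2 = 96.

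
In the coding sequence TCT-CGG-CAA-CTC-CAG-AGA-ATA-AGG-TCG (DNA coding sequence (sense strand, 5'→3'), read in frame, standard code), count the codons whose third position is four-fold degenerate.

4

Codon 1 TCT (Ser): third position 4-fold.
Codon 2 CGG (Arg): third position 4-fold.
Codon 3 CAA (Gln): third position 2-fold.
Codon 4 CTC (Leu): third position 4-fold.
Codon 5 CAG (Gln): third position 2-fold.
Codon 6 AGA (Arg): third position 2-fold.
Codon 7 ATA (Ile): third position 3-fold.
Codon 8 AGG (Arg): third position 2-fold.
Codon 9 TCG (Ser): third position 4-fold.
Four-fold degenerate third positions: 4.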